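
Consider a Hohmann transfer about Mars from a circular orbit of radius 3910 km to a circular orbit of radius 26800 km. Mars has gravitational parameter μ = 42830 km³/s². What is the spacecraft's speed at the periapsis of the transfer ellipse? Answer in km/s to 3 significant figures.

Semi-major axis of the transfer orbit: a_t = (3910 + 26800)/2 = 15355 km.
The periapsis of the transfer ellipse is at r = 3910 km.
From the vis-viva equation, v = √[μ(2/r − 1/a_t)] = 4.372 km/s.

v = 4.37 km/s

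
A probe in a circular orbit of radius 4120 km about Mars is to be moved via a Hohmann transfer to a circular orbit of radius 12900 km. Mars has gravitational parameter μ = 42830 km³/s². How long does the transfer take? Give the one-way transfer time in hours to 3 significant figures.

t = 3.31 hours

Semi-major axis of the transfer orbit: a_t = (4120 + 12900)/2 = 8510 km.
Transfer time t = π√(a_t³/μ) = π√((8510)³ / 42830) = 11920 s.
Converting: 11920 s ÷ 3600 s/hour = 3.31 hours.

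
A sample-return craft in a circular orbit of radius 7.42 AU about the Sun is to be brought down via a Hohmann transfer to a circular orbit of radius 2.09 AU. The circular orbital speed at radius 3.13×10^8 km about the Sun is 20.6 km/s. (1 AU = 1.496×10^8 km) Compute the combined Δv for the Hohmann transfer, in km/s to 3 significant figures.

Δv = 8.82 km/s

From the circular-orbit relation v² = μ/r at r = 3.13×10^8 km: μ = v²r = (20.6)² × 3.13×10^8 = 1.32825×10^11 km³/s².
In km: r₁ = 7.42 × 1.496×10^8 = 1.110032×10^9 km; r₂ = 2.09 × 1.496×10^8 = 3.12664×10^8 km.
Transfer-ellipse semi-major axis a_t = (r₁ + r₂)/2 = (1.110032×10^9 + 3.12664×10^8)/2 = 7.11348×10^8 km.
At r₁ the circular-orbit speed is v₁ = √(μ/r₁) = 10.939 km/s.
Transfer-orbit speed at r₁ (vis-viva): v_a = √[μ(2/r₁ − 1/a_t)] = 7.2522 km/s.
First burn Δv₁ = |v_a − v₁| = 3.687 km/s.
Circular speed at r₂: v₂ = √(μ/r₂) = 20.611 km/s.
Transfer-orbit speed at r₂: v_p = √[μ(2/r₂ − 1/a_t)] = 25.747 km/s.
Second burn Δv₂ = |v₂ − v_p| = 5.136 km/s.
Δv = Δv₁ + Δv₂ = 3.687 + 5.136 = 8.823 km/s.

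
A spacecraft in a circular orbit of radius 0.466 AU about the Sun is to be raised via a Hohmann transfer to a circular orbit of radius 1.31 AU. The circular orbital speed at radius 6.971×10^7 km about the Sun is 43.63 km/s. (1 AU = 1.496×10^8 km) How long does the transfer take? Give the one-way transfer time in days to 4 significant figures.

From the circular-orbit relation v² = μ/r at r = 6.971×10^7 km: μ = v²r = (43.63)² × 6.971×10^7 = 1.32698×10^11 km³/s².
In km: r₁ = 0.466 × 1.496×10^8 = 6.97136×10^7 km; r₂ = 1.31 × 1.496×10^8 = 1.95976×10^8 km.
Semi-major axis of the transfer orbit: a_t = (6.97136×10^7 + 1.95976×10^8)/2 = 1.328448×10^8 km.
Transfer time t = π√(a_t³/μ) = π√((1.328448×10^8)³ / 1.32698×10^11) = 1.320×10^7 s.
Converting: 1.320×10^7 s ÷ 86400 s/day = 152.8 days.

t = 152.8 days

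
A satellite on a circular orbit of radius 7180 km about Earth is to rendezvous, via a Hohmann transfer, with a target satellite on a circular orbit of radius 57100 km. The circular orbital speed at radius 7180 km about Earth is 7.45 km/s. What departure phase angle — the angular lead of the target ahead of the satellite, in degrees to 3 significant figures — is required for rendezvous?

φ = 104°

From the circular-orbit relation v² = μ/r at r = 7180 km: μ = v²r = (7.45)² × 7180 = 3.98508×10^5 km³/s².
Semi-major axis of the transfer orbit: a_t = (7180 + 57100)/2 = 32140 km.
The half-period of the transfer ellipse is t = π√(a_t³/μ) = 28675 s.
Target angular speed ω₂ = √(μ/r₂³) = 4.6266×10^-5 rad/s.
Angle swept by the target during transfer: ω₂·t = 1.3267 rad = 76.01°.
Arrival is 180° from departure on the ellipse, so φ = 180° − 76.01° = 104°.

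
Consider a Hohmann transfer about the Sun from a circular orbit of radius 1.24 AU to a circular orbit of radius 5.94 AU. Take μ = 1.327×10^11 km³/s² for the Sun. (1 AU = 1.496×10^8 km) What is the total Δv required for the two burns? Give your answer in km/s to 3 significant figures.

In km: r₁ = 1.24 × 1.496×10^8 = 1.85504×10^8 km; r₂ = 5.94 × 1.496×10^8 = 8.88624×10^8 km.
Semi-major axis of the transfer orbit: a_t = (1.85504×10^8 + 8.88624×10^8)/2 = 5.37064×10^8 km.
At r₁ the circular-orbit speed is v₁ = √(μ/r₁) = 26.746 km/s.
On the transfer ellipse at r₁, vis-viva equation gives v_p = √[μ(2/r₁ − 1/a_t)] = 34.404 km/s.
First burn Δv₁ = |v_p − v₁| = 7.658 km/s.
Circular speed at r₂: v₂ = √(μ/r₂) = 12.22 km/s.
Transfer-orbit speed at r₂: v_a = √[μ(2/r₂ − 1/a_t)] = 7.182 km/s.
Second burn Δv₂ = |v₂ − v_a| = 5.038 km/s.
Total Δv = Δv₁ + Δv₂ = 12.70 km/s.

Δv = 12.7 km/s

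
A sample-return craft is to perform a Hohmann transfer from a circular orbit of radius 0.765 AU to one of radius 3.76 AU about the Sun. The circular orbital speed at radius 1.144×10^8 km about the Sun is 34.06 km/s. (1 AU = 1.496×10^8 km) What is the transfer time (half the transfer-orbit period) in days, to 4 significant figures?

t = 621.5 days

From the circular-orbit relation v² = μ/r at r = 1.144×10^8 km: μ = v²r = (34.06)² × 1.144×10^8 = 1.32714×10^11 km³/s².
In km: r₁ = 0.765 × 1.496×10^8 = 1.14444×10^8 km; r₂ = 3.76 × 1.496×10^8 = 5.62496×10^8 km.
Transfer-ellipse semi-major axis a_t = (r₁ + r₂)/2 = (1.14444×10^8 + 5.62496×10^8)/2 = 3.3847×10^8 km.
Half the transfer-orbit period gives t = π√(a_t³/μ) = 5.370×10^7 s.
Converting: 5.370×10^7 s ÷ 86400 s/day = 621.5 days.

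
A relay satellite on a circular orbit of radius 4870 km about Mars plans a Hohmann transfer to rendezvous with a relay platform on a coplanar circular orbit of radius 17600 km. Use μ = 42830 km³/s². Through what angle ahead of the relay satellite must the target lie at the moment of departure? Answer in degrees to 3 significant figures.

φ = 88.2°

Semi-major axis of the transfer orbit: a_t = (4870 + 17600)/2 = 11235 km.
Transfer time t = π√(a_t³/μ) = 18077.4 s.
Target angular speed ω₂ = √(μ/r₂³) = 8.86350×10^-5 rad/s.
Angle swept by the target during transfer: ω₂·t = 1.60229 rad = 91.80°.
Arrival is 180° from departure on the ellipse, so φ = 180° − 91.80° = 88.2°.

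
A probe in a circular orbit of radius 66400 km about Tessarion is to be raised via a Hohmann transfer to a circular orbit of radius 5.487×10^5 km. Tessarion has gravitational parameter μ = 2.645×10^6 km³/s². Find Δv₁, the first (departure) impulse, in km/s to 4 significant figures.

Transfer-ellipse semi-major axis a_t = (r₁ + r₂)/2 = (66400 + 5.487×10^5)/2 = 3.0755×10^5 km.
Circular speed at r = 66400 km: v_c = √(μ/r) = 6.311 km/s.
Transfer-orbit speed at the same r (vis-viva, a = a_t): v_t = √[μ(2/r − 1/a_t)] = 8.430 km/s.
Δv₁ = |v_t − v_c| = |8.430 − 6.311| = 2.119 km/s.

Δv₁ = 2.119 km/s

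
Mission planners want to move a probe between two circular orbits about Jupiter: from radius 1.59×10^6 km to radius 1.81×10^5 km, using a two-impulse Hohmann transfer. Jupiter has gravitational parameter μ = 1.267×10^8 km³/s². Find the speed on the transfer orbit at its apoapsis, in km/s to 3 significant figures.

v = 4.04 km/s

The Hohmann ellipse has a_t = (r₁ + r₂)/2 = 8.855×10^5 km.
At apoapsis, r = 1.590×10^6 km.
From the vis-viva equation, v = √[μ(2/r − 1/a_t)] = 4.036 km/s.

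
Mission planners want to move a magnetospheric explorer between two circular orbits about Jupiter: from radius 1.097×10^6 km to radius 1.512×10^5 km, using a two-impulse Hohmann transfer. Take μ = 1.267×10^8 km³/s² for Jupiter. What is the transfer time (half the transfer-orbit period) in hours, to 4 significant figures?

t = 38.22 hours

The Hohmann ellipse has a_t = (r₁ + r₂)/2 = 6.241×10^5 km.
Half the transfer-orbit period gives t = π√(a_t³/μ) = 1.376×10^5 s.
Converting: 1.376×10^5 s ÷ 3600 s/hour = 38.22 hours.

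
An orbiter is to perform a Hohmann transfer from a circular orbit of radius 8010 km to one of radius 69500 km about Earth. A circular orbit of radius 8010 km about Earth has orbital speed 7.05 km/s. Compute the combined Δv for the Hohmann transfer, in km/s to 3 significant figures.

Δv = 3.70 km/s

From the circular-orbit relation v² = μ/r at r = 8010 km: μ = v²r = (7.05)² × 8010 = 3.98117×10^5 km³/s².
The Hohmann ellipse has a_t = (r₁ + r₂)/2 = 38755 km.
At r₁ the circular-orbit speed is v₁ = √(μ/r₁) = 7.050 km/s.
On the transfer ellipse at r₁, vis-viva gives v_p = √[μ(2/r₁ − 1/a_t)] = 9.441 km/s.
First burn Δv₁ = |v_p − v₁| = 2.391 km/s.
At r₂, v₂ = √(μ/r₂) = 2.393 km/s.
Transfer-orbit speed at r₂: v_a = √[μ(2/r₂ − 1/a_t)] = 1.088 km/s.
Second burn Δv₂ = |v₂ − v_a| = 1.305 km/s.
Total Δv = Δv₁ + Δv₂ = 3.696 km/s.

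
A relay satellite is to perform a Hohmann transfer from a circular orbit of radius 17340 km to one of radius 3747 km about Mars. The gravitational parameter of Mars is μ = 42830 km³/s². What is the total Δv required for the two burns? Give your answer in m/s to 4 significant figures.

The Hohmann ellipse has a_t = (r₁ + r₂)/2 = 10543.5 km.
At r₁ the circular-orbit speed is v₁ = √(μ/r₁) = 1.5716 km/s.
On the transfer ellipse at r₁, v² = μ(2/r − 1/a) gives v_a = √[μ(2/r₁ − 1/a_t)] = 0.93691 km/s.
First burn Δv₁ = |v_a − v₁| = 0.6347 km/s.
At r₂, v₂ = √(μ/r₂) = 3.3809 km/s.
Transfer-orbit speed at r₂: v_p = √[μ(2/r₂ − 1/a_t)] = 4.3358 km/s.
Second burn Δv₂ = |v₂ − v_p| = 0.9549 km/s.
Total Δv = Δv₁ + Δv₂ = 1.590 km/s.

Δv = 1590 m/s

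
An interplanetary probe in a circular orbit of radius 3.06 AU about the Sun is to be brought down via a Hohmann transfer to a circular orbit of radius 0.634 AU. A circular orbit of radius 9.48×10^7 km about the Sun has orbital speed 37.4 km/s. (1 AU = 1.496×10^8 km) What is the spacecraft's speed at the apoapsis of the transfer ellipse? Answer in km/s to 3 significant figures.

v = 9.97 km/s

From the circular-orbit relation v² = μ/r at r = 9.48×10^7 km: μ = v²r = (37.4)² × 9.48×10^7 = 1.32602×10^11 km³/s².
In km: r₁ = 3.06 × 1.496×10^8 = 4.57776×10^8 km; r₂ = 0.634 × 1.496×10^8 = 9.48464×10^7 km.
Semi-major axis of the transfer orbit: a_t = (4.57776×10^8 + 9.48464×10^7)/2 = 2.763112×10^8 km.
At apoapsis, r = 4.57776×10^8 km.
Vis-viva: v = √[μ(2/r − 1/a_t)] = √[1.32602×10^11 × (2/4.57776×10^8 − 1/2.763112×10^8)] = 9.971 km/s.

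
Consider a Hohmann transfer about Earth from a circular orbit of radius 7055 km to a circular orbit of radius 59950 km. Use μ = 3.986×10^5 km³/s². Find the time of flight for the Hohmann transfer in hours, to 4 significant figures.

Transfer-ellipse semi-major axis a_t = (r₁ + r₂)/2 = (7055 + 59950)/2 = 33502.5 km.
By Kepler's third law the transfer-orbit period is T = 2π√(a_t³/μ), so t = T/2 = 30514 s.
Converting: 30514 s ÷ 3600 s/hour = 8.476 hours.

t = 8.476 hours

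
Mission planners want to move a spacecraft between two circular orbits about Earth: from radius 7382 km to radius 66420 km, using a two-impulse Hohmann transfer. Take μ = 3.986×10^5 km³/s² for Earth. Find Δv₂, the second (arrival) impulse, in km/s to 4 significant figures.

The Hohmann ellipse has a_t = (r₁ + r₂)/2 = 36901 km.
On the circular orbit at r = 66420 km, v_c = √(μ/r) = 2.450 km/s.
Vis-viva on the transfer ellipse at r = 66420 km gives v_t = √[μ(2/r − 1/a_t)] = 1.096 km/s.
Δv₂ = |v_t − v_c| = |1.096 − 2.450| = 1.354 km/s.

Δv₂ = 1.354 km/s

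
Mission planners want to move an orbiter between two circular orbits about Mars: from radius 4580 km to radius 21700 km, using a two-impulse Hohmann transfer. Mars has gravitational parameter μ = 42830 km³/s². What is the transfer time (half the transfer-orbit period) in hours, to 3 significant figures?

Transfer-ellipse semi-major axis a_t = (r₁ + r₂)/2 = (4580 + 21700)/2 = 13140 km.
Transfer time t = π√(a_t³/μ) = π√((13140)³ / 42830) = 22860 s.
Converting: 22860 s ÷ 3600 s/hour = 6.35 hours.

t = 6.35 hours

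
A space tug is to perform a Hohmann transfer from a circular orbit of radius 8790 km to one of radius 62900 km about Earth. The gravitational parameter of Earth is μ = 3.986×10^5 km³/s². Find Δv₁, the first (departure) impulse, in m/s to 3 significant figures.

Δv₁ = 2190 m/s

Transfer-ellipse semi-major axis a_t = (r₁ + r₂)/2 = (8790 + 62900)/2 = 35845 km.
Circular speed at r = 8790 km: v_c = √(μ/r) = 6.734 km/s.
Vis-viva on the transfer ellipse at r = 8790 km gives v_t = √[μ(2/r − 1/a_t)] = 8.920 km/s.
Δv₁ = |v_t − v_c| = |8.920 − 6.734| = 2.186 km/s.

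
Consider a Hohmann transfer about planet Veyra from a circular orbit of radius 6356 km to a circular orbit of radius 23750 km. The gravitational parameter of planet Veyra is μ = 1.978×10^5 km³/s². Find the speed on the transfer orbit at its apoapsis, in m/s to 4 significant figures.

v = 1875 m/s

The Hohmann ellipse has a_t = (r₁ + r₂)/2 = 15053 km.
At apoapsis, r = 23750 km.
Applying v² = μ(2/r − 1/a_t): v = 1.875 km/s.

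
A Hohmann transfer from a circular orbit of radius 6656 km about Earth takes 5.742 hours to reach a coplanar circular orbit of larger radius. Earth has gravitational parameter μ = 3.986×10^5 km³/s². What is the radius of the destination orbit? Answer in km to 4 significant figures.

Transfer time t = 5.742 hours = 20671.2 s, and t = π√(a_t³/μ).
So a_t = (μ t²/π²)^(1/3) = (3.986×10^5 × (20671.2)² / π²)^(1/3) = 25842 km.
Since a_t = (r₁ + r₂)/2, r₂ = 2a_t − r₁ = 2×25842 − 6656 = 45028 km.

r₂ = 45030 km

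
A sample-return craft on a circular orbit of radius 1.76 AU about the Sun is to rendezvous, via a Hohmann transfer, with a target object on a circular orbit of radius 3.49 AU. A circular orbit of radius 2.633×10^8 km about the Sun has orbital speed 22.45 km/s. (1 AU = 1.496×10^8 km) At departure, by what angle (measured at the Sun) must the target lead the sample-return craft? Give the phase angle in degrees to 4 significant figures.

φ = 62.58°

From the circular-orbit relation v² = μ/r at r = 2.633×10^8 km: μ = v²r = (22.45)² × 2.633×10^8 = 1.32704×10^11 km³/s².
In km: r₁ = 1.76 × 1.496×10^8 = 2.63296×10^8 km; r₂ = 3.49 × 1.496×10^8 = 5.22104×10^8 km.
Semi-major axis of the transfer orbit: a_t = (2.63296×10^8 + 5.22104×10^8)/2 = 3.927×10^8 km.
Transfer time t = π√(a_t³/μ) = 6.7112×10^7 s.
The target's mean motion on its circular orbit is ω₂ = √(μ/r₂³) = 3.0536×10^-8 rad/s.
Angle swept by the target during transfer: ω₂·t = 2.0493 rad = 117.42°.
The sample-return craft traverses 180° on the transfer ellipse, so the target must lead by 180° − 117.42° = 62.58°.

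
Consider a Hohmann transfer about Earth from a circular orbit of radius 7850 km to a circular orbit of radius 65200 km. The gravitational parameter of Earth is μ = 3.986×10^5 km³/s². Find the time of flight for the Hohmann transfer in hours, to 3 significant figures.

Semi-major axis of the transfer orbit: a_t = (7850 + 65200)/2 = 36525 km.
Transfer time t = π√(a_t³/μ) = π√((36525)³ / 3.986×10^5) = 34730 s.
Converting: 34730 s ÷ 3600 s/hour = 9.65 hours.

t = 9.65 hours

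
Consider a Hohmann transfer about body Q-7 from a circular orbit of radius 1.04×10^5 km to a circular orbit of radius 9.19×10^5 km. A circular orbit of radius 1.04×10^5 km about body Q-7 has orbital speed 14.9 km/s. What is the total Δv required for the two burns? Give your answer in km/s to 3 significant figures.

Δv = 7.82 km/s

From the circular-orbit relation v² = μ/r at r = 1.04×10^5 km: μ = v²r = (14.9)² × 1.04×10^5 = 2.30890×10^7 km³/s².
Semi-major axis of the transfer orbit: a_t = (1.040×10^5 + 9.190×10^5)/2 = 5.115×10^5 km.
Circular speed at r₁: v₁ = √(μ/r₁) = √(2.30890×10^7/1.040×10^5) = 14.900 km/s.
Transfer-orbit speed at r₁ (vis-viva equation): v_p = √[μ(2/r₁ − 1/a_t)] = 19.972 km/s.
First burn Δv₁ = |v_p − v₁| = 5.072 km/s.
Circular speed at r₂: v₂ = √(μ/r₂) = 5.012 km/s.
Transfer-orbit speed at r₂: v_a = √[μ(2/r₂ − 1/a_t)] = 2.260 km/s.
Second burn Δv₂ = |v₂ − v_a| = 2.752 km/s.
Δv = Δv₁ + Δv₂ = 5.072 + 2.752 = 7.824 km/s.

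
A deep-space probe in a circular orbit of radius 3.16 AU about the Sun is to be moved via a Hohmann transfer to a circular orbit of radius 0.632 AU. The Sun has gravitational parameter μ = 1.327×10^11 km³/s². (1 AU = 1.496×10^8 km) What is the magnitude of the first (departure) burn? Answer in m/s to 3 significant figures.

Δv₁ = 7080 m/s

In km: r₁ = 3.16 × 1.496×10^8 = 4.72736×10^8 km; r₂ = 0.632 × 1.496×10^8 = 9.45472×10^7 km.
The Hohmann ellipse has a_t = (r₁ + r₂)/2 = 2.836416×10^8 km.
Circular speed at r = 4.72736×10^8 km: v_c = √(μ/r) = 16.754 km/s.
Transfer-orbit speed at the same r (vis-viva, a = a_t): v_t = √[μ(2/r − 1/a_t)] = 9.6731 km/s.
Δv₁ = |v_t − v_c| = |9.6731 − 16.754| = 7.081 km/s.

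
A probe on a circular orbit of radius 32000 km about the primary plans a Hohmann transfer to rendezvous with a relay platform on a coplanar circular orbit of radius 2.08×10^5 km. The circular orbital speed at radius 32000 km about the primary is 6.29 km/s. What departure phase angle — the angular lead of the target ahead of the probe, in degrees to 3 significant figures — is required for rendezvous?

φ = 101°

From the circular-orbit relation v² = μ/r at r = 32000 km: μ = v²r = (6.29)² × 32000 = 1.26605×10^6 km³/s².
Semi-major axis of the transfer orbit: a_t = (32000 + 2.080×10^5)/2 = 1.200×10^5 km.
The half-period of the transfer ellipse is t = π√(a_t³/μ) = 1.16064×10^5 s.
Target angular speed ω₂ = √(μ/r₂³) = 1.18613×10^-5 rad/s.
Angle swept by the target during transfer: ω₂·t = 1.3767 rad = 78.88°.
The probe traverses 180° on the transfer ellipse, so the target must lead by 180° − 78.88° = 101°.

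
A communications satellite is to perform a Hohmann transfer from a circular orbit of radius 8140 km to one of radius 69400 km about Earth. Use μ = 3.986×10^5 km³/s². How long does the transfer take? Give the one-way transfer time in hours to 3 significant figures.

Semi-major axis of the transfer orbit: a_t = (8140 + 69400)/2 = 38770 km.
By Kepler's third law the transfer-orbit period is T = 2π√(a_t³/μ), so t = T/2 = 37990 s.
Converting: 37990 s ÷ 3600 s/hour = 10.6 hours.

t = 10.6 hours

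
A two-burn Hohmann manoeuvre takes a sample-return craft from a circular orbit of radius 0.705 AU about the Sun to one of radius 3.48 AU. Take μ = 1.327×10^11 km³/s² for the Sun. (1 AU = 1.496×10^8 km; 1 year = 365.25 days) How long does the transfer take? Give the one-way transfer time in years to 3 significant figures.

In km: r₁ = 0.705 × 1.496×10^8 = 1.05468×10^8 km; r₂ = 3.48 × 1.496×10^8 = 5.20608×10^8 km.
Transfer-ellipse semi-major axis a_t = (r₁ + r₂)/2 = (1.05468×10^8 + 5.20608×10^8)/2 = 3.13038×10^8 km.
Transfer time t = π√(a_t³/μ) = π√((3.13038×10^8)³ / 1.327×10^11) = 4.777×10^7 s.
Converting: 4.777×10^7 s ÷ 3.15576×10^7 s/year (365.25 × 86400) = 1.51 years.

t = 1.51 years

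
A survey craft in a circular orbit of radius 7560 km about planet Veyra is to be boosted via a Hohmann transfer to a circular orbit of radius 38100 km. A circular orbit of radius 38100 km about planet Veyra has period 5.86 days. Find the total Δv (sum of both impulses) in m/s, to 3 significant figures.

From Kepler's third law T² = 4π²r³/μ at r = 38100 km, T = 5.86 days = 5.86 × 86400 s = 5.06304×10^5 s: μ = 4π²r³/T² = 8517.50 km³/s².
Transfer-ellipse semi-major axis a_t = (r₁ + r₂)/2 = (7560 + 38100)/2 = 22830 km.
At r₁ the circular-orbit speed is v₁ = √(μ/r₁) = 1.0614 km/s.
On the transfer ellipse at r₁, v² = μ(2/r − 1/a) gives v_p = √[μ(2/r₁ − 1/a_t)] = 1.3712 km/s.
First burn Δv₁ = |v_p − v₁| = 0.3098 km/s.
Circular speed at r₂: v₂ = √(μ/r₂) = 0.4728 km/s.
Transfer-orbit speed at r₂: v_a = √[μ(2/r₂ − 1/a_t)] = 0.2721 km/s.
Second burn Δv₂ = |v₂ − v_a| = 0.2007 km/s.
Total Δv = Δv₁ + Δv₂ = 0.5105 km/s.

Δv = 511 m/s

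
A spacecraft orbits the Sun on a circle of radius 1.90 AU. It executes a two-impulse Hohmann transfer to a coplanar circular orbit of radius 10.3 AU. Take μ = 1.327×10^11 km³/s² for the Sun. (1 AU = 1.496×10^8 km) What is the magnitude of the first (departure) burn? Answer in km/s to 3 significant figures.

In km: r₁ = 1.90 × 1.496×10^8 = 2.8424×10^8 km; r₂ = 10.3 × 1.496×10^8 = 1.54088×10^9 km.
The Hohmann ellipse has a_t = (r₁ + r₂)/2 = 9.1256×10^8 km.
Circular speed at r = 2.8424×10^8 km: v_c = √(μ/r) = 21.61 km/s.
Transfer-orbit speed at the same r (vis-viva, a = a_t): v_t = √[μ(2/r − 1/a_t)] = 28.08 km/s.
Δv₁ = |v_t − v_c| = |28.08 − 21.61| = 6.470 km/s.

Δv₁ = 6.47 km/s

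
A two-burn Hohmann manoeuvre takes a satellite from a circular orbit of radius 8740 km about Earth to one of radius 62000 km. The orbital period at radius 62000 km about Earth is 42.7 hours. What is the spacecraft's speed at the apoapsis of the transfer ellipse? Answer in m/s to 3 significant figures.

v = 1260 m/s

From Kepler's third law T² = 4π²r³/μ at r = 62000 km, T = 42.7 hours = 42.7 × 3600 s = 1.5372×10^5 s: μ = 4π²r³/T² = 3.98175×10^5 km³/s².
Transfer-ellipse semi-major axis a_t = (r₁ + r₂)/2 = (8740 + 62000)/2 = 35370 km.
At apoapsis, r = 62000 km.
From the vis-viva equation, v = √[μ(2/r − 1/a_t)] = 1.260 km/s.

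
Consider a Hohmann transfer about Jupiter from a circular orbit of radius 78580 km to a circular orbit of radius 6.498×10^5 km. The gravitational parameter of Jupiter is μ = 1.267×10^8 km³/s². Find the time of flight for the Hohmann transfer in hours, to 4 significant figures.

The Hohmann ellipse has a_t = (r₁ + r₂)/2 = 3.6419×10^5 km.
Half the transfer-orbit period gives t = π√(a_t³/μ) = 61340 s.
Converting: 61340 s ÷ 3600 s/hour = 17.04 hours.

t = 17.04 hours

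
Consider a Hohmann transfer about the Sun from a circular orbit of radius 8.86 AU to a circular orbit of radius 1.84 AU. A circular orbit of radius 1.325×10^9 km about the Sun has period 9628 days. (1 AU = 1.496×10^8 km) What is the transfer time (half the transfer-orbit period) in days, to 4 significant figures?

t = 2260 days

From Kepler's third law T² = 4π²r³/μ at r = 1.325×10^9 km, T = 9628 days = 9628 × 86400 s = 8.318592×10^8 s: μ = 4π²r³/T² = 1.32711×10^11 km³/s².
In km: r₁ = 8.86 × 1.496×10^8 = 1.325456×10^9 km; r₂ = 1.84 × 1.496×10^8 = 2.75264×10^8 km.
The Hohmann ellipse has a_t = (r₁ + r₂)/2 = 8.0036×10^8 km.
Half the transfer-orbit period gives t = π√(a_t³/μ) = 1.953×10^8 s.
Converting: 1.953×10^8 s ÷ 86400 s/day = 2260 days.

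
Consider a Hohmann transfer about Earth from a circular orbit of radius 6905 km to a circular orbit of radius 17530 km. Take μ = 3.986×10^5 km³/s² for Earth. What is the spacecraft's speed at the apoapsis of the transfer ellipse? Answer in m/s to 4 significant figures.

The Hohmann ellipse has a_t = (r₁ + r₂)/2 = 12217.5 km.
At apoapsis, r = 17530 km.
Vis-viva: v = √[μ(2/r − 1/a_t)] = √[3.986×10^5 × (2/17530 − 1/12217.5)] = 3.585 km/s.

v = 3585 m/s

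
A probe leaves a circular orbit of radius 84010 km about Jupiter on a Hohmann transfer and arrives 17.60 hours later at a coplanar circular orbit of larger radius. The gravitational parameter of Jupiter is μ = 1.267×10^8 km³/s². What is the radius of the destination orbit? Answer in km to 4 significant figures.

Transfer time t = 17.60 hours = 63360 s, and t = π√(a_t³/μ).
So a_t = (μ t²/π²)^(1/3) = (1.267×10^8 × (63360)² / π²)^(1/3) = 3.7214×10^5 km.
Since a_t = (r₁ + r₂)/2, r₂ = 2a_t − r₁ = 2×3.7214×10^5 − 84010 = 6.6027×10^5 km.

r₂ = 6.603×10^5 km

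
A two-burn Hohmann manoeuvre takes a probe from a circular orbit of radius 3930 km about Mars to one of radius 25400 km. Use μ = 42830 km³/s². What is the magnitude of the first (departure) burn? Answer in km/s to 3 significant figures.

Δv₁ = 1.04 km/s

Transfer-ellipse semi-major axis a_t = (r₁ + r₂)/2 = (3930 + 25400)/2 = 14665 km.
Circular speed at r = 3930 km: v_c = √(μ/r) = 3.3012 km/s.
Vis-viva on the transfer ellipse at r = 3930 km gives v_t = √[μ(2/r − 1/a_t)] = 4.3446 km/s.
Δv₁ = |v_t − v_c| = |4.3446 − 3.3012| = 1.043 km/s.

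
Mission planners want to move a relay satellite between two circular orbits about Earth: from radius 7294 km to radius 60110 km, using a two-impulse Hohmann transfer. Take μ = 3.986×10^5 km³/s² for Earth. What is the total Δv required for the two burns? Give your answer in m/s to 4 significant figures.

Δv = 3857 m/s

Transfer-ellipse semi-major axis a_t = (r₁ + r₂)/2 = (7294 + 60110)/2 = 33702 km.
At r₁ the circular-orbit speed is v₁ = √(μ/r₁) = 7.3924 km/s.
Transfer-orbit speed at r₁ (vis-viva equation): v_p = √[μ(2/r₁ − 1/a_t)] = 9.8726 km/s.
First burn Δv₁ = |v_p − v₁| = 2.480 km/s.
Circular speed at r₂: v₂ = √(μ/r₂) = 2.575 km/s.
Transfer-orbit speed at r₂: v_a = √[μ(2/r₂ − 1/a_t)] = 1.198 km/s.
Second burn Δv₂ = |v₂ − v_a| = 1.377 km/s.
Δv = Δv₁ + Δv₂ = 2.480 + 1.377 = 3.857 km/s.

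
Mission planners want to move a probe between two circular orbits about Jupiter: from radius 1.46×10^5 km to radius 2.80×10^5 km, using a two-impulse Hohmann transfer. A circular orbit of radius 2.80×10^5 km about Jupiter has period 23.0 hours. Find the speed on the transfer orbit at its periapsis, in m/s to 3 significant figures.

From Kepler's third law T² = 4π²r³/μ at r = 2.80×10^5 km, T = 23.0 hours = 23.0 × 3600 s = 82800 s: μ = 4π²r³/T² = 1.26408×10^8 km³/s².
Transfer-ellipse semi-major axis a_t = (r₁ + r₂)/2 = (1.460×10^5 + 2.800×10^5)/2 = 2.130×10^5 km.
The periapsis of the transfer ellipse is at r = 1.460×10^5 km.
From the vis-viva equation, v = √[μ(2/r − 1/a_t)] = 33.74 km/s.

v = 33700 m/s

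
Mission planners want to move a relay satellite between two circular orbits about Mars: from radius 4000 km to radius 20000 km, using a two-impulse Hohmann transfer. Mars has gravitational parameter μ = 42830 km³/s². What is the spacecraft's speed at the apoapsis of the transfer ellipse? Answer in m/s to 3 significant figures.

v = 845 m/s

Transfer-ellipse semi-major axis a_t = (r₁ + r₂)/2 = (4000 + 20000)/2 = 12000 km.
The apoapsis of the transfer ellipse is at r = 20000 km.
Vis-viva: v = √[μ(2/r − 1/a_t)] = √[42830 × (2/20000 − 1/12000)] = 0.8449 km/s.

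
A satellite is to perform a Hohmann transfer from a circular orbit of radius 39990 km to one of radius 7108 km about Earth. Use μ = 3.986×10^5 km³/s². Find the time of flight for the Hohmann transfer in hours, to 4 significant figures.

The Hohmann ellipse has a_t = (r₁ + r₂)/2 = 23549 km.
Transfer time t = π√(a_t³/μ) = π√((23549)³ / 3.986×10^5) = 17982 s.
Converting: 17982 s ÷ 3600 s/hour = 4.995 hours.

t = 4.995 hours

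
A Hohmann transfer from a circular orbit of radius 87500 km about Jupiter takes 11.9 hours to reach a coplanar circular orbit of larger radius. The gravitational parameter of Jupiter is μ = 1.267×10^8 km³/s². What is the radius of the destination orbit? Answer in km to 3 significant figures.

r₂ = 4.86×10^5 km

Transfer time t = 11.9 hours = 42840 s, and t = π√(a_t³/μ).
So a_t = (μ t²/π²)^(1/3) = (1.267×10^8 × (42840)² / π²)^(1/3) = 2.8668×10^5 km.
Since a_t = (r₁ + r₂)/2, r₂ = 2a_t − r₁ = 2×2.8668×10^5 − 87500 = 4.8586×10^5 km.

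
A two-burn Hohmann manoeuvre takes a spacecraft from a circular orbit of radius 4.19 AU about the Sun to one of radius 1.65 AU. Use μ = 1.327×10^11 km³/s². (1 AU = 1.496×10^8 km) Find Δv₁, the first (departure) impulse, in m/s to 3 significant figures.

Δv₁ = 3610 m/s

In km: r₁ = 4.19 × 1.496×10^8 = 6.26824×10^8 km; r₂ = 1.65 × 1.496×10^8 = 2.4684×10^8 km.
The Hohmann ellipse has a_t = (r₁ + r₂)/2 = 4.36832×10^8 km.
Circular speed at r = 6.26824×10^8 km: v_c = √(μ/r) = 14.550 km/s.
Transfer-orbit speed at the same r (vis-viva, a = a_t): v_t = √[μ(2/r − 1/a_t)] = 10.937 km/s.
Δv₁ = |v_t − v_c| = |10.937 − 14.550| = 3.613 km/s.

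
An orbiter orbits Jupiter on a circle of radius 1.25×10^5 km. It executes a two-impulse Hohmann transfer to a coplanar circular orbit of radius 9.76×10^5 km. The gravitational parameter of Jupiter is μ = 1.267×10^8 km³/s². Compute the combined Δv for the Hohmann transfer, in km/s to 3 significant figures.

Semi-major axis of the transfer orbit: a_t = (1.250×10^5 + 9.760×10^5)/2 = 5.505×10^5 km.
At r₁ the circular-orbit speed is v₁ = √(μ/r₁) = 31.83709 km/s.
On the transfer ellipse at r₁, vis-viva equation gives v_p = √[μ(2/r₁ − 1/a_t)] = 42.39157 km/s.
First burn Δv₁ = |v_p − v₁| = 10.554 km/s.
Circular speed at r₂: v₂ = √(μ/r₂) = 11.39366 km/s.
Transfer-orbit speed at r₂: v_a = √[μ(2/r₂ − 1/a_t)] = 5.429249 km/s.
Second burn Δv₂ = |v₂ − v_a| = 5.9644 km/s.
Total Δv = Δv₁ + Δv₂ = 16.52 km/s.

Δv = 16.5 km/s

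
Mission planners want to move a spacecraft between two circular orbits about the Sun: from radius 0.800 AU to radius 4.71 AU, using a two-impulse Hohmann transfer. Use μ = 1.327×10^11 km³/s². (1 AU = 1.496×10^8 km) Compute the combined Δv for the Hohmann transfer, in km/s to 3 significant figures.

Δv = 16.6 km/s

In km: r₁ = 0.800 × 1.496×10^8 = 1.1968×10^8 km; r₂ = 4.71 × 1.496×10^8 = 7.04616×10^8 km.
Semi-major axis of the transfer orbit: a_t = (1.1968×10^8 + 7.04616×10^8)/2 = 4.12148×10^8 km.
Circular speed at r₁: v₁ = √(μ/r₁) = √(1.327×10^11/1.1968×10^8) = 33.30 km/s.
Transfer-orbit speed at r₁ (vis-viva): v_p = √[μ(2/r₁ − 1/a_t)] = 43.54 km/s.
First burn Δv₁ = |v_p − v₁| = 10.24 km/s.
At r₂, v₂ = √(μ/r₂) = 13.723 km/s.
Transfer-orbit speed at r₂: v_a = √[μ(2/r₂ − 1/a_t)] = 7.3951 km/s.
Second burn Δv₂ = |v₂ − v_a| = 6.328 km/s.
Total Δv = Δv₁ + Δv₂ = 16.57 km/s.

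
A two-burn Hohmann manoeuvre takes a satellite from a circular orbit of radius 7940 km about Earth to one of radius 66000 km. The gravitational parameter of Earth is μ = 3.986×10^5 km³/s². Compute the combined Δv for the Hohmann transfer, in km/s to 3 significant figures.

Δv = 3.70 km/s

The Hohmann ellipse has a_t = (r₁ + r₂)/2 = 36970 km.
At r₁ the circular-orbit speed is v₁ = √(μ/r₁) = 7.0853 km/s.
Transfer-orbit speed at r₁ (vis-viva): v_p = √[μ(2/r₁ − 1/a_t)] = 9.4669 km/s.
First burn Δv₁ = |v_p − v₁| = 2.3816 km/s.
At r₂, v₂ = √(μ/r₂) = 2.4575 km/s.
Transfer-orbit speed at r₂: v_a = √[μ(2/r₂ − 1/a_t)] = 1.1389 km/s.
Second burn Δv₂ = |v₂ − v_a| = 1.3186 km/s.
Δv = Δv₁ + Δv₂ = 2.3816 + 1.3186 = 3.700 km/s.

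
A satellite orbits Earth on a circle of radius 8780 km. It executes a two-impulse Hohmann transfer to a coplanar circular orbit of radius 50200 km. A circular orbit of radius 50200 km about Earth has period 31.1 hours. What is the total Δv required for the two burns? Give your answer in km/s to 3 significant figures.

From Kepler's third law T² = 4π²r³/μ at r = 50200 km, T = 31.1 hours = 31.1 × 3600 s = 1.1196×10^5 s: μ = 4π²r³/T² = 3.98424×10^5 km³/s².
The Hohmann ellipse has a_t = (r₁ + r₂)/2 = 29490 km.
At r₁ the circular-orbit speed is v₁ = √(μ/r₁) = 6.736 km/s.
Transfer-orbit speed at r₁ (vis-viva): v_p = √[μ(2/r₁ − 1/a_t)] = 8.789 km/s.
First burn Δv₁ = |v_p − v₁| = 2.053 km/s.
At r₂, v₂ = √(μ/r₂) = 2.817 km/s.
Transfer-orbit speed at r₂: v_a = √[μ(2/r₂ − 1/a_t)] = 1.537 km/s.
Second burn Δv₂ = |v₂ − v_a| = 1.280 km/s.
Total Δv = Δv₁ + Δv₂ = 3.333 km/s.

Δv = 3.33 km/s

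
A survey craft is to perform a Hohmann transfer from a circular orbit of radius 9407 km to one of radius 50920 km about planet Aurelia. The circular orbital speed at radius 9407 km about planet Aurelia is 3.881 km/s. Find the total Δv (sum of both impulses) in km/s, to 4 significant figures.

Δv = 1.898 km/s

From the circular-orbit relation v² = μ/r at r = 9407 km: μ = v²r = (3.881)² × 9407 = 1.41690×10^5 km³/s².
The Hohmann ellipse has a_t = (r₁ + r₂)/2 = 30163.5 km.
Circular speed at r₁: v₁ = √(μ/r₁) = √(1.41690×10^5/9407) = 3.8810 km/s.
On the transfer ellipse at r₁, v² = μ(2/r − 1/a) gives v_p = √[μ(2/r₁ − 1/a_t)] = 5.0425 km/s.
First burn Δv₁ = |v_p − v₁| = 1.1615 km/s.
At r₂, v₂ = √(μ/r₂) = 1.66811 km/s.
Transfer-orbit speed at r₂: v_a = √[μ(2/r₂ − 1/a_t)] = 0.931558 km/s.
Second burn Δv₂ = |v₂ − v_a| = 0.73655 km/s.
Total Δv = Δv₁ + Δv₂ = 1.898 km/s.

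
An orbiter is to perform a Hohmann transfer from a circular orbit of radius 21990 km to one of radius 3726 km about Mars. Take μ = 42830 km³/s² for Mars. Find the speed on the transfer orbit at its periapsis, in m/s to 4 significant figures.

v = 4434 m/s

Semi-major axis of the transfer orbit: a_t = (21990 + 3726)/2 = 12858 km.
The periapsis of the transfer ellipse is at r = 3726 km.
Vis-viva: v = √[μ(2/r − 1/a_t)] = √[42830 × (2/3726 − 1/12858)] = 4.434 km/s.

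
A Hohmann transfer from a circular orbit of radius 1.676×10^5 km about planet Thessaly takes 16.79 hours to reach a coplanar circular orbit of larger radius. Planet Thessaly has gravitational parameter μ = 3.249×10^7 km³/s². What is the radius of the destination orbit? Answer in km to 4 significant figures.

r₂ = 2.906×10^5 km

Transfer time t = 16.79 hours = 60444 s, and t = π√(a_t³/μ).
So a_t = (μ t²/π²)^(1/3) = (3.249×10^7 × (60444)² / π²)^(1/3) = 2.2911×10^5 km.
Since a_t = (r₁ + r₂)/2, r₂ = 2a_t − r₁ = 2×2.2911×10^5 − 1.676×10^5 = 2.9062×10^5 km.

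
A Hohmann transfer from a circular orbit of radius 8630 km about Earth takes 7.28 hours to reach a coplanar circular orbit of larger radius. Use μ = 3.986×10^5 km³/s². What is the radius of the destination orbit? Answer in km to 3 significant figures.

Transfer time t = 7.28 hours = 26208 s, and t = π√(a_t³/μ).
So a_t = (μ t²/π²)^(1/3) = (3.986×10^5 × (26208)² / π²)^(1/3) = 30272 km.
Since a_t = (r₁ + r₂)/2, r₂ = 2a_t − r₁ = 2×30272 − 8630 = 51914 km.

r₂ = 51900 km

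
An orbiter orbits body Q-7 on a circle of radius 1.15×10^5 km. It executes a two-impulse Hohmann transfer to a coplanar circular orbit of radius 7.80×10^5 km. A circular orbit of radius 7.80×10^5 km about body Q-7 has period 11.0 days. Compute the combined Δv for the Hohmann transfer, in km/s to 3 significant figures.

From Kepler's third law T² = 4π²r³/μ at r = 7.80×10^5 km, T = 11.0 days = 11.0 × 86400 s = 9.504×10^5 s: μ = 4π²r³/T² = 2.07410×10^7 km³/s².
Transfer-ellipse semi-major axis a_t = (r₁ + r₂)/2 = (1.150×10^5 + 7.800×10^5)/2 = 4.475×10^5 km.
At r₁ the circular-orbit speed is v₁ = √(μ/r₁) = 13.4297 km/s.
Transfer-orbit speed at r₁ (vis-viva): v_p = √[μ(2/r₁ − 1/a_t)] = 17.7303 km/s.
First burn Δv₁ = |v_p − v₁| = 4.3006 km/s.
Circular speed at r₂: v₂ = √(μ/r₂) = 5.1567 km/s.
Transfer-orbit speed at r₂: v_a = √[μ(2/r₂ − 1/a_t)] = 2.6141 km/s.
Second burn Δv₂ = |v₂ − v_a| = 2.5426 km/s.
Δv = Δv₁ + Δv₂ = 4.3006 + 2.5426 = 6.843 km/s.

Δv = 6.84 km/s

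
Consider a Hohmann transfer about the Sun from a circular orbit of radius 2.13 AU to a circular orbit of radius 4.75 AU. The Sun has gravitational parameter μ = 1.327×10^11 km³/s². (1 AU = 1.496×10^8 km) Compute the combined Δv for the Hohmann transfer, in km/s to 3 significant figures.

In km: r₁ = 2.13 × 1.496×10^8 = 3.18648×10^8 km; r₂ = 4.75 × 1.496×10^8 = 7.106×10^8 km.
The Hohmann ellipse has a_t = (r₁ + r₂)/2 = 5.14624×10^8 km.
At r₁ the circular-orbit speed is v₁ = √(μ/r₁) = 20.407 km/s.
On the transfer ellipse at r₁, vis-viva gives v_p = √[μ(2/r₁ − 1/a_t)] = 23.980 km/s.
First burn Δv₁ = |v_p − v₁| = 3.573 km/s.
At r₂, v₂ = √(μ/r₂) = 13.665 km/s.
Transfer-orbit speed at r₂: v_a = √[μ(2/r₂ − 1/a_t)] = 10.753 km/s.
Second burn Δv₂ = |v₂ − v_a| = 2.912 km/s.
Total Δv = Δv₁ + Δv₂ = 6.485 km/s.

Δv = 6.49 km/s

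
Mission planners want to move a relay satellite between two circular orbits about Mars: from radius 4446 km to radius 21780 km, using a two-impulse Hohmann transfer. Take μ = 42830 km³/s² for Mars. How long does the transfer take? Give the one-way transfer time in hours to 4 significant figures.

t = 6.332 hours

Semi-major axis of the transfer orbit: a_t = (4446 + 21780)/2 = 13113 km.
Half the transfer-orbit period gives t = π√(a_t³/μ) = 22794 s.
Converting: 22794 s ÷ 3600 s/hour = 6.332 hours.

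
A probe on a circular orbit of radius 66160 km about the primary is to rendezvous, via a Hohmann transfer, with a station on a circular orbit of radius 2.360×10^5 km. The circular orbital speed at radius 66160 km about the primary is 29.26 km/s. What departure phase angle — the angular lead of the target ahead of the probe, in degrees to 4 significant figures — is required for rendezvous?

From the circular-orbit relation v² = μ/r at r = 66160 km: μ = v²r = (29.26)² × 66160 = 5.66427×10^7 km³/s².
The Hohmann ellipse has a_t = (r₁ + r₂)/2 = 1.5108×10^5 km.
Transfer time t = π√(a_t³/μ) = 24512.5 s.
The target's mean motion on its circular orbit is ω₂ = √(μ/r₂³) = 6.56454×10^-5 rad/s.
Angle swept by the target during transfer: ω₂·t = 1.60913 rad = 92.20°.
Arrival is 180° from departure on the ellipse, so φ = 180° − 92.20° = 87.80°.

φ = 87.80°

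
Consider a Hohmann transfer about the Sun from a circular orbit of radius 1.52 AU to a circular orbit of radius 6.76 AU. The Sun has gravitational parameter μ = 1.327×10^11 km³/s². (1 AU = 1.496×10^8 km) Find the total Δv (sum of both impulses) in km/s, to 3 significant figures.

In km: r₁ = 1.52 × 1.496×10^8 = 2.27392×10^8 km; r₂ = 6.76 × 1.496×10^8 = 1.011296×10^9 km.
The Hohmann ellipse has a_t = (r₁ + r₂)/2 = 6.19344×10^8 km.
Circular speed at r₁: v₁ = √(μ/r₁) = √(1.327×10^11/2.27392×10^8) = 24.157 km/s.
Transfer-orbit speed at r₁ (vis-viva equation): v_p = √[μ(2/r₁ − 1/a_t)] = 30.869 km/s.
First burn Δv₁ = |v_p − v₁| = 6.712 km/s.
Circular speed at r₂: v₂ = √(μ/r₂) = 11.455 km/s.
Transfer-orbit speed at r₂: v_a = √[μ(2/r₂ − 1/a_t)] = 6.9409 km/s.
Second burn Δv₂ = |v₂ − v_a| = 4.514 km/s.
Δv = Δv₁ + Δv₂ = 6.712 + 4.514 = 11.23 km/s.

Δv = 11.2 km/s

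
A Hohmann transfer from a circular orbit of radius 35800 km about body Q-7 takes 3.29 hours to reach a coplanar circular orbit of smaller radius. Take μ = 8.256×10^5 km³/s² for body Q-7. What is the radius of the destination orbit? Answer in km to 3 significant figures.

r₂ = 9650 km

Transfer time t = 3.29 hours = 11844 s, and t = π√(a_t³/μ).
So a_t = (μ t²/π²)^(1/3) = (8.256×10^5 × (11844)² / π²)^(1/3) = 22724 km.
Since a_t = (r₁ + r₂)/2, r₂ = 2a_t − r₁ = 2×22724 − 35800 = 9648 km.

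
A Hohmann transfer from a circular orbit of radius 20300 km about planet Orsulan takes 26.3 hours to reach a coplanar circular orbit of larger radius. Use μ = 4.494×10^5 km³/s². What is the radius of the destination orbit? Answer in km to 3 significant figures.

r₂ = 1.28×10^5 km

Transfer time t = 26.3 hours = 94680 s, and t = π√(a_t³/μ).
So a_t = (μ t²/π²)^(1/3) = (4.494×10^5 × (94680)² / π²)^(1/3) = 74179 km.
Since a_t = (r₁ + r₂)/2, r₂ = 2a_t − r₁ = 2×74179 − 20300 = 1.28058×10^5 km.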